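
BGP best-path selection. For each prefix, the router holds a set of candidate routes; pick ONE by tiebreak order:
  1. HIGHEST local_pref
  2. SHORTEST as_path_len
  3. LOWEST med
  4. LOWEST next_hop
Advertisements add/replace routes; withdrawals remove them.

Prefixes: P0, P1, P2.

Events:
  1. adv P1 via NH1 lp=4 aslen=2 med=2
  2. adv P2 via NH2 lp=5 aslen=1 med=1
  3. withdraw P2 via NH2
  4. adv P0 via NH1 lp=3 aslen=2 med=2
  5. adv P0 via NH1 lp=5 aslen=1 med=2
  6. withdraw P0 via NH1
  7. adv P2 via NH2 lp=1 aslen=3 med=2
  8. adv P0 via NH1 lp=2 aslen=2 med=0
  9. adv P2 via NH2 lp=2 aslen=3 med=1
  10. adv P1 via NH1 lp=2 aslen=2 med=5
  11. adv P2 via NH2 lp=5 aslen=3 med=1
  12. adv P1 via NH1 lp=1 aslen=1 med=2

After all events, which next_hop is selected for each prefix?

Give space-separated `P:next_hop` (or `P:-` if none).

Op 1: best P0=- P1=NH1 P2=-
Op 2: best P0=- P1=NH1 P2=NH2
Op 3: best P0=- P1=NH1 P2=-
Op 4: best P0=NH1 P1=NH1 P2=-
Op 5: best P0=NH1 P1=NH1 P2=-
Op 6: best P0=- P1=NH1 P2=-
Op 7: best P0=- P1=NH1 P2=NH2
Op 8: best P0=NH1 P1=NH1 P2=NH2
Op 9: best P0=NH1 P1=NH1 P2=NH2
Op 10: best P0=NH1 P1=NH1 P2=NH2
Op 11: best P0=NH1 P1=NH1 P2=NH2
Op 12: best P0=NH1 P1=NH1 P2=NH2

Answer: P0:NH1 P1:NH1 P2:NH2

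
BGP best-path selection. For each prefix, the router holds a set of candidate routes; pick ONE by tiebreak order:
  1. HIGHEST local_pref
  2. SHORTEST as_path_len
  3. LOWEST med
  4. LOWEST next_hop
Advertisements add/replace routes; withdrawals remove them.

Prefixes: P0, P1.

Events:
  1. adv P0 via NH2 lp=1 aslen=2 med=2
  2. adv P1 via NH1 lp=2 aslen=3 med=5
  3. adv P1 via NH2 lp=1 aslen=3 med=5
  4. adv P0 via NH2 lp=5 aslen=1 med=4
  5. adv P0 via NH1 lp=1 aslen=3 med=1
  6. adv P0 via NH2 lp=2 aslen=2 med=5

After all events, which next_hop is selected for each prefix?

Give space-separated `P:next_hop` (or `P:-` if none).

Op 1: best P0=NH2 P1=-
Op 2: best P0=NH2 P1=NH1
Op 3: best P0=NH2 P1=NH1
Op 4: best P0=NH2 P1=NH1
Op 5: best P0=NH2 P1=NH1
Op 6: best P0=NH2 P1=NH1

Answer: P0:NH2 P1:NH1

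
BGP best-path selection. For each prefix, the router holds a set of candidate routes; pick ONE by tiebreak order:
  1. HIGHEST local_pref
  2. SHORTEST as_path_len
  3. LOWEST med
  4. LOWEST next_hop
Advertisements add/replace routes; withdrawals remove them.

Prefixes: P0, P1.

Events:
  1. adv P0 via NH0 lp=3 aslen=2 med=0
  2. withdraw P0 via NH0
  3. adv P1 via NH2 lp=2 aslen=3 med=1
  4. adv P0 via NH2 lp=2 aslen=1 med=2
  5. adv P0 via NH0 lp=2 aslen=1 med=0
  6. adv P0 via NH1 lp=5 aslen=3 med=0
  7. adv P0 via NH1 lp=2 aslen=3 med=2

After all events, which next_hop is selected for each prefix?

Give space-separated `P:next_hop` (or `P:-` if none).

Op 1: best P0=NH0 P1=-
Op 2: best P0=- P1=-
Op 3: best P0=- P1=NH2
Op 4: best P0=NH2 P1=NH2
Op 5: best P0=NH0 P1=NH2
Op 6: best P0=NH1 P1=NH2
Op 7: best P0=NH0 P1=NH2

Answer: P0:NH0 P1:NH2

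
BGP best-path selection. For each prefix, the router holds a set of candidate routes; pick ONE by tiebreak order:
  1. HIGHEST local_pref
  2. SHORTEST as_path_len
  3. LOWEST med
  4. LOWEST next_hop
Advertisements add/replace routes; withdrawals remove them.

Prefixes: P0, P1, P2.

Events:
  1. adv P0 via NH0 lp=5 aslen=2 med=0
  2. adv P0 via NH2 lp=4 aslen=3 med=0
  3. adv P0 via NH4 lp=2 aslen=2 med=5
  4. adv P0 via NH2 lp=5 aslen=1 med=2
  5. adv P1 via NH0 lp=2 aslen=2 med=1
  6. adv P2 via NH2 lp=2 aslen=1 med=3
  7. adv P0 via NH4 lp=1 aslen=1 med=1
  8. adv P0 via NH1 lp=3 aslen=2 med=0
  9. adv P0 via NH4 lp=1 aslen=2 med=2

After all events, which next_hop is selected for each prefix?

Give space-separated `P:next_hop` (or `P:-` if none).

Answer: P0:NH2 P1:NH0 P2:NH2

Derivation:
Op 1: best P0=NH0 P1=- P2=-
Op 2: best P0=NH0 P1=- P2=-
Op 3: best P0=NH0 P1=- P2=-
Op 4: best P0=NH2 P1=- P2=-
Op 5: best P0=NH2 P1=NH0 P2=-
Op 6: best P0=NH2 P1=NH0 P2=NH2
Op 7: best P0=NH2 P1=NH0 P2=NH2
Op 8: best P0=NH2 P1=NH0 P2=NH2
Op 9: best P0=NH2 P1=NH0 P2=NH2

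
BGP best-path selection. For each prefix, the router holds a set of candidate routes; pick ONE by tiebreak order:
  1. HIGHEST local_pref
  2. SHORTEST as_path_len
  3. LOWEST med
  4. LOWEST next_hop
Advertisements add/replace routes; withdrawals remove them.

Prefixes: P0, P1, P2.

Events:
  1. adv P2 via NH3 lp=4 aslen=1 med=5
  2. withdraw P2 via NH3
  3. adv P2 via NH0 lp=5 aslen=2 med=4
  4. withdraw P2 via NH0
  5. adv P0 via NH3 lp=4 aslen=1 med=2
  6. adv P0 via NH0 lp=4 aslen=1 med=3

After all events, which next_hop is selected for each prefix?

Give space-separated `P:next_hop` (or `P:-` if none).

Answer: P0:NH3 P1:- P2:-

Derivation:
Op 1: best P0=- P1=- P2=NH3
Op 2: best P0=- P1=- P2=-
Op 3: best P0=- P1=- P2=NH0
Op 4: best P0=- P1=- P2=-
Op 5: best P0=NH3 P1=- P2=-
Op 6: best P0=NH3 P1=- P2=-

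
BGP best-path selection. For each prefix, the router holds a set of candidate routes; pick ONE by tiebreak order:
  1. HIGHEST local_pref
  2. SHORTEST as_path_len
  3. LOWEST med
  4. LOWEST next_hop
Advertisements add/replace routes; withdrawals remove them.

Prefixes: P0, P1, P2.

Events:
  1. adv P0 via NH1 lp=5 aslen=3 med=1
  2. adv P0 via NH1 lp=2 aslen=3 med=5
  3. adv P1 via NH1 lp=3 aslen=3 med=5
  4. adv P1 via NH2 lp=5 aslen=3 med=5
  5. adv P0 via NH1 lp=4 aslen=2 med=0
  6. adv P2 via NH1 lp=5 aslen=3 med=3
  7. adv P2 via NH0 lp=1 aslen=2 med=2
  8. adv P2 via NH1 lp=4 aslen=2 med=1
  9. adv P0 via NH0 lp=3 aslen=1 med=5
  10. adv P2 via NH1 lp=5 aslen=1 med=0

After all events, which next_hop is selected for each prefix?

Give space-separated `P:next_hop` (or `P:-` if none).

Op 1: best P0=NH1 P1=- P2=-
Op 2: best P0=NH1 P1=- P2=-
Op 3: best P0=NH1 P1=NH1 P2=-
Op 4: best P0=NH1 P1=NH2 P2=-
Op 5: best P0=NH1 P1=NH2 P2=-
Op 6: best P0=NH1 P1=NH2 P2=NH1
Op 7: best P0=NH1 P1=NH2 P2=NH1
Op 8: best P0=NH1 P1=NH2 P2=NH1
Op 9: best P0=NH1 P1=NH2 P2=NH1
Op 10: best P0=NH1 P1=NH2 P2=NH1

Answer: P0:NH1 P1:NH2 P2:NH1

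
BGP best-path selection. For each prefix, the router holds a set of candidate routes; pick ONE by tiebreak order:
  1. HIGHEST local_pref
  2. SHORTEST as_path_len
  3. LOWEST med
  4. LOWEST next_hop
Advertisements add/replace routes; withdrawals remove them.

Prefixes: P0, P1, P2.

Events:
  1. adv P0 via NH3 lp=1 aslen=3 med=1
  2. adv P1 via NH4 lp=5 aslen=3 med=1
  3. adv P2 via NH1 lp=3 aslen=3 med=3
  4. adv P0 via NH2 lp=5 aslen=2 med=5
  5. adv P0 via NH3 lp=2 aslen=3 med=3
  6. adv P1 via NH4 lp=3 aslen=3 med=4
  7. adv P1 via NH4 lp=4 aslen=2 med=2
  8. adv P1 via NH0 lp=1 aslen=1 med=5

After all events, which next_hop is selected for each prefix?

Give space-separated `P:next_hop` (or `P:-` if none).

Answer: P0:NH2 P1:NH4 P2:NH1

Derivation:
Op 1: best P0=NH3 P1=- P2=-
Op 2: best P0=NH3 P1=NH4 P2=-
Op 3: best P0=NH3 P1=NH4 P2=NH1
Op 4: best P0=NH2 P1=NH4 P2=NH1
Op 5: best P0=NH2 P1=NH4 P2=NH1
Op 6: best P0=NH2 P1=NH4 P2=NH1
Op 7: best P0=NH2 P1=NH4 P2=NH1
Op 8: best P0=NH2 P1=NH4 P2=NH1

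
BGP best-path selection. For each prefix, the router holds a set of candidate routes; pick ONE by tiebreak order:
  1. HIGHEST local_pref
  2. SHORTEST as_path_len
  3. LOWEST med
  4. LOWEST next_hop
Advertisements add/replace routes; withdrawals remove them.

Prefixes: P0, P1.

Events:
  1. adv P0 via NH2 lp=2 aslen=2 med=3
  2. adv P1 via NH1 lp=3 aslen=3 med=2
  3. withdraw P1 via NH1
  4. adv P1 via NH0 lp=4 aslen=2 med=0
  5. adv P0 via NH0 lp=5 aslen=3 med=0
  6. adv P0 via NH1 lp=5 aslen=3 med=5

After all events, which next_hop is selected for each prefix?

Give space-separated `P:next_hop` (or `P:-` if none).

Op 1: best P0=NH2 P1=-
Op 2: best P0=NH2 P1=NH1
Op 3: best P0=NH2 P1=-
Op 4: best P0=NH2 P1=NH0
Op 5: best P0=NH0 P1=NH0
Op 6: best P0=NH0 P1=NH0

Answer: P0:NH0 P1:NH0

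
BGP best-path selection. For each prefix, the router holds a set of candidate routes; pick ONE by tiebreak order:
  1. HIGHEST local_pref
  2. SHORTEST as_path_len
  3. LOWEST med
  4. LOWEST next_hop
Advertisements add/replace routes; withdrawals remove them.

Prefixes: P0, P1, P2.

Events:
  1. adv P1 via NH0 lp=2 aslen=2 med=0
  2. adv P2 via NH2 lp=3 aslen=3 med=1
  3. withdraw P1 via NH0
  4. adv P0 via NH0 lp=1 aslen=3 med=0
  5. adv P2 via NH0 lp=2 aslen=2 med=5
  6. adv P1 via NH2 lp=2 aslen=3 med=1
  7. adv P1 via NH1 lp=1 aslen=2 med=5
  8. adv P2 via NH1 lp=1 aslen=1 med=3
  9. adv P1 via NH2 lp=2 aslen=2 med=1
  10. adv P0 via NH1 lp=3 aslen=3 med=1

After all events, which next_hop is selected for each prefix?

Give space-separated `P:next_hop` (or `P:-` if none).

Answer: P0:NH1 P1:NH2 P2:NH2

Derivation:
Op 1: best P0=- P1=NH0 P2=-
Op 2: best P0=- P1=NH0 P2=NH2
Op 3: best P0=- P1=- P2=NH2
Op 4: best P0=NH0 P1=- P2=NH2
Op 5: best P0=NH0 P1=- P2=NH2
Op 6: best P0=NH0 P1=NH2 P2=NH2
Op 7: best P0=NH0 P1=NH2 P2=NH2
Op 8: best P0=NH0 P1=NH2 P2=NH2
Op 9: best P0=NH0 P1=NH2 P2=NH2
Op 10: best P0=NH1 P1=NH2 P2=NH2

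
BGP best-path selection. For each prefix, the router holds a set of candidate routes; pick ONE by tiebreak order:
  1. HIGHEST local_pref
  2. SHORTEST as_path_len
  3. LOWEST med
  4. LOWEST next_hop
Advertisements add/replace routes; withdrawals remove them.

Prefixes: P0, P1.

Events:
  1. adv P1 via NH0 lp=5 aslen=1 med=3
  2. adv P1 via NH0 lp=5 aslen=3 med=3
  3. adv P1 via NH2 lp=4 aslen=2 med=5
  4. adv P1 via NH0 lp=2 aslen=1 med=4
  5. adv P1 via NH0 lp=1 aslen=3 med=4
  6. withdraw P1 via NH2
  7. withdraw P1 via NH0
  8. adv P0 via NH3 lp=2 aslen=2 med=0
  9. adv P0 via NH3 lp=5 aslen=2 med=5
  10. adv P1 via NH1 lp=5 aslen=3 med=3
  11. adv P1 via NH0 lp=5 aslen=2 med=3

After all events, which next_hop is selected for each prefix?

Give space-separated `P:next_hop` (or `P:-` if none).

Op 1: best P0=- P1=NH0
Op 2: best P0=- P1=NH0
Op 3: best P0=- P1=NH0
Op 4: best P0=- P1=NH2
Op 5: best P0=- P1=NH2
Op 6: best P0=- P1=NH0
Op 7: best P0=- P1=-
Op 8: best P0=NH3 P1=-
Op 9: best P0=NH3 P1=-
Op 10: best P0=NH3 P1=NH1
Op 11: best P0=NH3 P1=NH0

Answer: P0:NH3 P1:NH0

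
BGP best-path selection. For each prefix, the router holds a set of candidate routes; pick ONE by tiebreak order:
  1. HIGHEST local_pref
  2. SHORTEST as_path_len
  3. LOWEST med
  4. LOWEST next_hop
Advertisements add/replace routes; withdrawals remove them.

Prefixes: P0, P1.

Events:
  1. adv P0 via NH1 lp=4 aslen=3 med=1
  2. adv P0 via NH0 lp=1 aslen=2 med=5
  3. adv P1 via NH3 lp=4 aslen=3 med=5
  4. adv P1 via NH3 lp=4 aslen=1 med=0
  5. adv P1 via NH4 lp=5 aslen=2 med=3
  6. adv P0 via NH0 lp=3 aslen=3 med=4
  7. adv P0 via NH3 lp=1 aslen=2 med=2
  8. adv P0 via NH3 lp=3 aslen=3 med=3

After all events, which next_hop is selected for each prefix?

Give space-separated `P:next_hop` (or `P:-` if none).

Answer: P0:NH1 P1:NH4

Derivation:
Op 1: best P0=NH1 P1=-
Op 2: best P0=NH1 P1=-
Op 3: best P0=NH1 P1=NH3
Op 4: best P0=NH1 P1=NH3
Op 5: best P0=NH1 P1=NH4
Op 6: best P0=NH1 P1=NH4
Op 7: best P0=NH1 P1=NH4
Op 8: best P0=NH1 P1=NH4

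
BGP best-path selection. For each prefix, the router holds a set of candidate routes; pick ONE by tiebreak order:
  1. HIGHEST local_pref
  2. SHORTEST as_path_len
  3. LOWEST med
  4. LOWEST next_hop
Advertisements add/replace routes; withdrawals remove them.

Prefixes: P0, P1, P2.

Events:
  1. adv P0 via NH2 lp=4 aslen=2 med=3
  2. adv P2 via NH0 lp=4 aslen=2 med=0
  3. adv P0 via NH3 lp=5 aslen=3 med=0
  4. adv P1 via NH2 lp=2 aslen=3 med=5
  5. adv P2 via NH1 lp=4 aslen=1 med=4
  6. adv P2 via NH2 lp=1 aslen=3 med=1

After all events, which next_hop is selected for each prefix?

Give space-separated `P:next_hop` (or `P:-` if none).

Op 1: best P0=NH2 P1=- P2=-
Op 2: best P0=NH2 P1=- P2=NH0
Op 3: best P0=NH3 P1=- P2=NH0
Op 4: best P0=NH3 P1=NH2 P2=NH0
Op 5: best P0=NH3 P1=NH2 P2=NH1
Op 6: best P0=NH3 P1=NH2 P2=NH1

Answer: P0:NH3 P1:NH2 P2:NH1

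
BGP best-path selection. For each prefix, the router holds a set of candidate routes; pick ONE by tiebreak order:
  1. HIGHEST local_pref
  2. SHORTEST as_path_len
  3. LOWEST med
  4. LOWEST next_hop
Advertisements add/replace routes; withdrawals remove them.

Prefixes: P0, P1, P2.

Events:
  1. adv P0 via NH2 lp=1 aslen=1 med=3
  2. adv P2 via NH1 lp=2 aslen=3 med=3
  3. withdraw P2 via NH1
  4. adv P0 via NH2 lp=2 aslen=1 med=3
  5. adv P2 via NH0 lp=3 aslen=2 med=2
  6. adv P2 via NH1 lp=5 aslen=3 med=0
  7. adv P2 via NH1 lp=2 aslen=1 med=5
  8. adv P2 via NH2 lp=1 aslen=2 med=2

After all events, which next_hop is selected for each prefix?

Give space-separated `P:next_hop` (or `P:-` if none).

Op 1: best P0=NH2 P1=- P2=-
Op 2: best P0=NH2 P1=- P2=NH1
Op 3: best P0=NH2 P1=- P2=-
Op 4: best P0=NH2 P1=- P2=-
Op 5: best P0=NH2 P1=- P2=NH0
Op 6: best P0=NH2 P1=- P2=NH1
Op 7: best P0=NH2 P1=- P2=NH0
Op 8: best P0=NH2 P1=- P2=NH0

Answer: P0:NH2 P1:- P2:NH0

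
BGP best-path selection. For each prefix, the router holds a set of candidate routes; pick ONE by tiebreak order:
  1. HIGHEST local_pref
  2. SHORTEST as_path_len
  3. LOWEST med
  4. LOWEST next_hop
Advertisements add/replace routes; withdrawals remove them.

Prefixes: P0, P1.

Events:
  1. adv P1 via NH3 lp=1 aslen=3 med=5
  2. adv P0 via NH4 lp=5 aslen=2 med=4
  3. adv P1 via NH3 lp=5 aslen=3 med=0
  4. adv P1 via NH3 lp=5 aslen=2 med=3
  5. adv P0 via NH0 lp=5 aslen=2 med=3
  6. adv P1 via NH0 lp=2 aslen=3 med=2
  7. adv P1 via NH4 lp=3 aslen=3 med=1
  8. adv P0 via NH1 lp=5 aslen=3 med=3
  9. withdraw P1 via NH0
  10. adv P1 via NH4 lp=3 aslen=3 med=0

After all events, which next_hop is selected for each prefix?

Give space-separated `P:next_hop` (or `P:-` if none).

Answer: P0:NH0 P1:NH3

Derivation:
Op 1: best P0=- P1=NH3
Op 2: best P0=NH4 P1=NH3
Op 3: best P0=NH4 P1=NH3
Op 4: best P0=NH4 P1=NH3
Op 5: best P0=NH0 P1=NH3
Op 6: best P0=NH0 P1=NH3
Op 7: best P0=NH0 P1=NH3
Op 8: best P0=NH0 P1=NH3
Op 9: best P0=NH0 P1=NH3
Op 10: best P0=NH0 P1=NH3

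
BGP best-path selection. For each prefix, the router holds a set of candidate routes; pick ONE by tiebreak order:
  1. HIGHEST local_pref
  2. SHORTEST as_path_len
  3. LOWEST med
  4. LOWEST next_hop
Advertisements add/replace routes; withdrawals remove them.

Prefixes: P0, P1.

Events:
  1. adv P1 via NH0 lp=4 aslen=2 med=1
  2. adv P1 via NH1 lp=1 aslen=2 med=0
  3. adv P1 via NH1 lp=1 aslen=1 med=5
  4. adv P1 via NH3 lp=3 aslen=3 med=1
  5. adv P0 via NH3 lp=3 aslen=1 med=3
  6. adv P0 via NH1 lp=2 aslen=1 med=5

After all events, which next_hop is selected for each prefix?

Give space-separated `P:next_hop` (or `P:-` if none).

Op 1: best P0=- P1=NH0
Op 2: best P0=- P1=NH0
Op 3: best P0=- P1=NH0
Op 4: best P0=- P1=NH0
Op 5: best P0=NH3 P1=NH0
Op 6: best P0=NH3 P1=NH0

Answer: P0:NH3 P1:NH0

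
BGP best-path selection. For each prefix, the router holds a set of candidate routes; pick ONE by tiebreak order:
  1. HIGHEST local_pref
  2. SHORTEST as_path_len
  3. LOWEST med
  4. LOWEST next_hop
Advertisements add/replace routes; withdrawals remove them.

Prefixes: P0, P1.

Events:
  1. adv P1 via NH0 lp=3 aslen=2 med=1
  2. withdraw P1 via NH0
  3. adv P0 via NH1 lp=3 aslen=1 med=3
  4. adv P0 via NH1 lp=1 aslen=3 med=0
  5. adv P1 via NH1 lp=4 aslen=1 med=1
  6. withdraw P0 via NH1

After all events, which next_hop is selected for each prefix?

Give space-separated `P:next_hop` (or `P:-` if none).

Op 1: best P0=- P1=NH0
Op 2: best P0=- P1=-
Op 3: best P0=NH1 P1=-
Op 4: best P0=NH1 P1=-
Op 5: best P0=NH1 P1=NH1
Op 6: best P0=- P1=NH1

Answer: P0:- P1:NH1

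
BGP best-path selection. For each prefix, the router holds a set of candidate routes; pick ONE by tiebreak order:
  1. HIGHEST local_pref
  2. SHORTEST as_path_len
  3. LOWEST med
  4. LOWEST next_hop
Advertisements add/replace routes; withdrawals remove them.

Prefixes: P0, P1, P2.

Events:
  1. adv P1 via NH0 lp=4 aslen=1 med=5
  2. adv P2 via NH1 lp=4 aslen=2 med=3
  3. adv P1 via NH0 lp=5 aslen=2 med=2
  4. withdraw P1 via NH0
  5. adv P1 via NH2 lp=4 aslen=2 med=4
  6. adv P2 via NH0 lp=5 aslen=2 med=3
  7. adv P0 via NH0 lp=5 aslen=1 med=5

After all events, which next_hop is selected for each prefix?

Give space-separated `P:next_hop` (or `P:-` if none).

Op 1: best P0=- P1=NH0 P2=-
Op 2: best P0=- P1=NH0 P2=NH1
Op 3: best P0=- P1=NH0 P2=NH1
Op 4: best P0=- P1=- P2=NH1
Op 5: best P0=- P1=NH2 P2=NH1
Op 6: best P0=- P1=NH2 P2=NH0
Op 7: best P0=NH0 P1=NH2 P2=NH0

Answer: P0:NH0 P1:NH2 P2:NH0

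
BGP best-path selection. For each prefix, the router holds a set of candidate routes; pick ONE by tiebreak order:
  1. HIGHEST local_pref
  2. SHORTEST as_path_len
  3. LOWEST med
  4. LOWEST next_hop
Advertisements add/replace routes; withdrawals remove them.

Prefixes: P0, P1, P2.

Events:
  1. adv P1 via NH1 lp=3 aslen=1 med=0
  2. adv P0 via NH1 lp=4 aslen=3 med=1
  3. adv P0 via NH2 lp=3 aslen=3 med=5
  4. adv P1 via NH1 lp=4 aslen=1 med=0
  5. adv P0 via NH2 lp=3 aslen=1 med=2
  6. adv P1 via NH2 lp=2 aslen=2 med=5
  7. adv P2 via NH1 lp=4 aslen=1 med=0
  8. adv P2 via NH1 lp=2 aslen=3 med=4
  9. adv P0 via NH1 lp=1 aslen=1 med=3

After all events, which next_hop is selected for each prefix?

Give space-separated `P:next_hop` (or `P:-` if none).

Op 1: best P0=- P1=NH1 P2=-
Op 2: best P0=NH1 P1=NH1 P2=-
Op 3: best P0=NH1 P1=NH1 P2=-
Op 4: best P0=NH1 P1=NH1 P2=-
Op 5: best P0=NH1 P1=NH1 P2=-
Op 6: best P0=NH1 P1=NH1 P2=-
Op 7: best P0=NH1 P1=NH1 P2=NH1
Op 8: best P0=NH1 P1=NH1 P2=NH1
Op 9: best P0=NH2 P1=NH1 P2=NH1

Answer: P0:NH2 P1:NH1 P2:NH1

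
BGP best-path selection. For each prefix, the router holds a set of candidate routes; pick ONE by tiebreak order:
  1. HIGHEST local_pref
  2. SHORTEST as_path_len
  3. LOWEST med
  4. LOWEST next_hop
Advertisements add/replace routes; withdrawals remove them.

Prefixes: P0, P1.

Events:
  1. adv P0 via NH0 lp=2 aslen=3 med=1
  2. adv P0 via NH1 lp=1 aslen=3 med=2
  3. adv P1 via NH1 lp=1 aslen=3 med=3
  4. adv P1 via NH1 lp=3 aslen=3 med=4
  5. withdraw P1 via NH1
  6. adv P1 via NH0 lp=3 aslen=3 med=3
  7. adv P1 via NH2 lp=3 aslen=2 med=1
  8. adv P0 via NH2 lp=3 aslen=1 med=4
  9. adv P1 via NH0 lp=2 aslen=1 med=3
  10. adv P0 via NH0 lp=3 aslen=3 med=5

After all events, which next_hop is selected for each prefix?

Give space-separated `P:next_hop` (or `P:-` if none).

Op 1: best P0=NH0 P1=-
Op 2: best P0=NH0 P1=-
Op 3: best P0=NH0 P1=NH1
Op 4: best P0=NH0 P1=NH1
Op 5: best P0=NH0 P1=-
Op 6: best P0=NH0 P1=NH0
Op 7: best P0=NH0 P1=NH2
Op 8: best P0=NH2 P1=NH2
Op 9: best P0=NH2 P1=NH2
Op 10: best P0=NH2 P1=NH2

Answer: P0:NH2 P1:NH2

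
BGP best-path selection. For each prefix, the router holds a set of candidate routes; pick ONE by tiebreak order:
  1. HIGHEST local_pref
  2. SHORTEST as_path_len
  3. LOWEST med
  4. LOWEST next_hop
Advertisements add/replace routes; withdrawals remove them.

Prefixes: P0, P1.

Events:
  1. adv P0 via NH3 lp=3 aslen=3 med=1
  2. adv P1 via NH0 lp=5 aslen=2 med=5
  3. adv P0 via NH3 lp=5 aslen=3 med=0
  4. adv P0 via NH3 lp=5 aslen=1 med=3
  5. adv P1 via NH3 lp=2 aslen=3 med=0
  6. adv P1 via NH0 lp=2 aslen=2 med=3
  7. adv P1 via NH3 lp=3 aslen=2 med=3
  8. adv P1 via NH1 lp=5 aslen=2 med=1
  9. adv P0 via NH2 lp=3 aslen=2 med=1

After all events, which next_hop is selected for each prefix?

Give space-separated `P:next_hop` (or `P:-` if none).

Answer: P0:NH3 P1:NH1

Derivation:
Op 1: best P0=NH3 P1=-
Op 2: best P0=NH3 P1=NH0
Op 3: best P0=NH3 P1=NH0
Op 4: best P0=NH3 P1=NH0
Op 5: best P0=NH3 P1=NH0
Op 6: best P0=NH3 P1=NH0
Op 7: best P0=NH3 P1=NH3
Op 8: best P0=NH3 P1=NH1
Op 9: best P0=NH3 P1=NH1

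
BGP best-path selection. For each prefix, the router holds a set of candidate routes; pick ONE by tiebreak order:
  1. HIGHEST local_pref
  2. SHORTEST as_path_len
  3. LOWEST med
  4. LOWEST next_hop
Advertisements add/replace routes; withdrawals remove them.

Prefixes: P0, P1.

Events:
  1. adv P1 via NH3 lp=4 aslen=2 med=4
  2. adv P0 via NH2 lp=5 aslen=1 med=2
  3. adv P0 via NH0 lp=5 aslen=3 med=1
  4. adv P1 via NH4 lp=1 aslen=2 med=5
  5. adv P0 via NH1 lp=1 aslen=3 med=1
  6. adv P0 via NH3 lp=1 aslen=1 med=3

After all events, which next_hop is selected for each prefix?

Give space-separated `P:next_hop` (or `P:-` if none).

Answer: P0:NH2 P1:NH3

Derivation:
Op 1: best P0=- P1=NH3
Op 2: best P0=NH2 P1=NH3
Op 3: best P0=NH2 P1=NH3
Op 4: best P0=NH2 P1=NH3
Op 5: best P0=NH2 P1=NH3
Op 6: best P0=NH2 P1=NH3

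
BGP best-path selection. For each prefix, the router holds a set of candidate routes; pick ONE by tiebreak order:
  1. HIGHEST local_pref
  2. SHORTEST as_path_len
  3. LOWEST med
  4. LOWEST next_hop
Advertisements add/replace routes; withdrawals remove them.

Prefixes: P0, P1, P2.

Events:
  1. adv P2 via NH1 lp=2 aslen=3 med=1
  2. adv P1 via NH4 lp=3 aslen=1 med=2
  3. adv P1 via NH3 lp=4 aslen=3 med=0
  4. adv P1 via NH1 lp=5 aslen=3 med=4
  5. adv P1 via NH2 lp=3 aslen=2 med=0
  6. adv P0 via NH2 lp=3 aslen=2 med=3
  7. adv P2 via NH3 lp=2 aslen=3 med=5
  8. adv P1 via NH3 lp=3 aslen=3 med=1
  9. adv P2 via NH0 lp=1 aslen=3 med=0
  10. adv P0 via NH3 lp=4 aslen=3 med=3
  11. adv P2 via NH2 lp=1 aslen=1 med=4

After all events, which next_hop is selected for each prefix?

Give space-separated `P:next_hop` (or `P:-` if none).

Answer: P0:NH3 P1:NH1 P2:NH1

Derivation:
Op 1: best P0=- P1=- P2=NH1
Op 2: best P0=- P1=NH4 P2=NH1
Op 3: best P0=- P1=NH3 P2=NH1
Op 4: best P0=- P1=NH1 P2=NH1
Op 5: best P0=- P1=NH1 P2=NH1
Op 6: best P0=NH2 P1=NH1 P2=NH1
Op 7: best P0=NH2 P1=NH1 P2=NH1
Op 8: best P0=NH2 P1=NH1 P2=NH1
Op 9: best P0=NH2 P1=NH1 P2=NH1
Op 10: best P0=NH3 P1=NH1 P2=NH1
Op 11: best P0=NH3 P1=NH1 P2=NH1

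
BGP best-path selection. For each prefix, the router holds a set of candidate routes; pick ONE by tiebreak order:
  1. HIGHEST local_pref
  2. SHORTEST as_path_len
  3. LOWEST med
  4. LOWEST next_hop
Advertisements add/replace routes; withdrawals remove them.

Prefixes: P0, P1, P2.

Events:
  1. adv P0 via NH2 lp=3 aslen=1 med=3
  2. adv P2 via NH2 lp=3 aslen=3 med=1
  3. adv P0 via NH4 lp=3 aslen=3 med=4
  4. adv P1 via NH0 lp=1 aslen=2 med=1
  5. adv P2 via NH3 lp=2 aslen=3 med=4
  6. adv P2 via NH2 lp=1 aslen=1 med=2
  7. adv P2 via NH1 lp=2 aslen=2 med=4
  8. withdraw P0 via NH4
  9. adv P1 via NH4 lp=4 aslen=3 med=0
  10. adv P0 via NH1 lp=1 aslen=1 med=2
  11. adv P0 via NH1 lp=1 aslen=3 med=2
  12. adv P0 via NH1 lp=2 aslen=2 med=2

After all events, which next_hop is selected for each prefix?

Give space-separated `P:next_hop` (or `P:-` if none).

Op 1: best P0=NH2 P1=- P2=-
Op 2: best P0=NH2 P1=- P2=NH2
Op 3: best P0=NH2 P1=- P2=NH2
Op 4: best P0=NH2 P1=NH0 P2=NH2
Op 5: best P0=NH2 P1=NH0 P2=NH2
Op 6: best P0=NH2 P1=NH0 P2=NH3
Op 7: best P0=NH2 P1=NH0 P2=NH1
Op 8: best P0=NH2 P1=NH0 P2=NH1
Op 9: best P0=NH2 P1=NH4 P2=NH1
Op 10: best P0=NH2 P1=NH4 P2=NH1
Op 11: best P0=NH2 P1=NH4 P2=NH1
Op 12: best P0=NH2 P1=NH4 P2=NH1

Answer: P0:NH2 P1:NH4 P2:NH1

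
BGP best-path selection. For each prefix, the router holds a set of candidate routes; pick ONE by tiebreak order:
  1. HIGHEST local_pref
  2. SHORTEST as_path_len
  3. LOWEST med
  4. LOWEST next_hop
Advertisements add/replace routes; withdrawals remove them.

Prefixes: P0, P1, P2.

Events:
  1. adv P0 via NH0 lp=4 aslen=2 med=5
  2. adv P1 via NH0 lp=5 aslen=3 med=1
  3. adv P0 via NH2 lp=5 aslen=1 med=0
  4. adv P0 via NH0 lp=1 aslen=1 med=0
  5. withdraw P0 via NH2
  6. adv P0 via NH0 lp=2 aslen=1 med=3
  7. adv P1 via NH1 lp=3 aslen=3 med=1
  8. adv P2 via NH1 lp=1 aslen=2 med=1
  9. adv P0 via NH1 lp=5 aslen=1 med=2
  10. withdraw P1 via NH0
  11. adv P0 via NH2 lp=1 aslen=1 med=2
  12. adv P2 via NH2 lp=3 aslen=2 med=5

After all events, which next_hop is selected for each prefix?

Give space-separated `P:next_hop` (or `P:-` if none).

Answer: P0:NH1 P1:NH1 P2:NH2

Derivation:
Op 1: best P0=NH0 P1=- P2=-
Op 2: best P0=NH0 P1=NH0 P2=-
Op 3: best P0=NH2 P1=NH0 P2=-
Op 4: best P0=NH2 P1=NH0 P2=-
Op 5: best P0=NH0 P1=NH0 P2=-
Op 6: best P0=NH0 P1=NH0 P2=-
Op 7: best P0=NH0 P1=NH0 P2=-
Op 8: best P0=NH0 P1=NH0 P2=NH1
Op 9: best P0=NH1 P1=NH0 P2=NH1
Op 10: best P0=NH1 P1=NH1 P2=NH1
Op 11: best P0=NH1 P1=NH1 P2=NH1
Op 12: best P0=NH1 P1=NH1 P2=NH2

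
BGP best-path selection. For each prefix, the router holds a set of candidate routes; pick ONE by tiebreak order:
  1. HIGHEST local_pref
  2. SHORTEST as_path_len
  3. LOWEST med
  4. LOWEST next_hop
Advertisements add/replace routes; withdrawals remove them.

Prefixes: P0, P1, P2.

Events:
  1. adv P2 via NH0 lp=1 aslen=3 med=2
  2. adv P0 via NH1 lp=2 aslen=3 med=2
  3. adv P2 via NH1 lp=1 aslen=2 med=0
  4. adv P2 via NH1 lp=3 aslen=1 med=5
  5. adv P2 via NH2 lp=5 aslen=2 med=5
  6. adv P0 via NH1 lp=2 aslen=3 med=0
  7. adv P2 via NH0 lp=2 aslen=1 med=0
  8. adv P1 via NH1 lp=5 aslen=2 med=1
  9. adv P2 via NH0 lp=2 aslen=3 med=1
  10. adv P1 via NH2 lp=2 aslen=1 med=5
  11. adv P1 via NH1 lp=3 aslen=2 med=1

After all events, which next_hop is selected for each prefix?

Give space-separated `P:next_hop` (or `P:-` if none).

Op 1: best P0=- P1=- P2=NH0
Op 2: best P0=NH1 P1=- P2=NH0
Op 3: best P0=NH1 P1=- P2=NH1
Op 4: best P0=NH1 P1=- P2=NH1
Op 5: best P0=NH1 P1=- P2=NH2
Op 6: best P0=NH1 P1=- P2=NH2
Op 7: best P0=NH1 P1=- P2=NH2
Op 8: best P0=NH1 P1=NH1 P2=NH2
Op 9: best P0=NH1 P1=NH1 P2=NH2
Op 10: best P0=NH1 P1=NH1 P2=NH2
Op 11: best P0=NH1 P1=NH1 P2=NH2

Answer: P0:NH1 P1:NH1 P2:NH2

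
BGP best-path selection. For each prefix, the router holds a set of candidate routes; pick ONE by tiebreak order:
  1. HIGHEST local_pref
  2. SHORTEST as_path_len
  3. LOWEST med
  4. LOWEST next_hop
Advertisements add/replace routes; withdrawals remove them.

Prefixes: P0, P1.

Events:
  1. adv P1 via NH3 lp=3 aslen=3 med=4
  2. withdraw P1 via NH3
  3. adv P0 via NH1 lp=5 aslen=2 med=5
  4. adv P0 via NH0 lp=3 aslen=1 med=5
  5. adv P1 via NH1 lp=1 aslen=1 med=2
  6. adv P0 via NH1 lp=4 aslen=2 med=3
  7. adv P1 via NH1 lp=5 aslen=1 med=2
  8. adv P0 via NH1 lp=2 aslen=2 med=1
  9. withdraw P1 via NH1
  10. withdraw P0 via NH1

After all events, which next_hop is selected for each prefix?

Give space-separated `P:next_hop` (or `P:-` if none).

Op 1: best P0=- P1=NH3
Op 2: best P0=- P1=-
Op 3: best P0=NH1 P1=-
Op 4: best P0=NH1 P1=-
Op 5: best P0=NH1 P1=NH1
Op 6: best P0=NH1 P1=NH1
Op 7: best P0=NH1 P1=NH1
Op 8: best P0=NH0 P1=NH1
Op 9: best P0=NH0 P1=-
Op 10: best P0=NH0 P1=-

Answer: P0:NH0 P1:-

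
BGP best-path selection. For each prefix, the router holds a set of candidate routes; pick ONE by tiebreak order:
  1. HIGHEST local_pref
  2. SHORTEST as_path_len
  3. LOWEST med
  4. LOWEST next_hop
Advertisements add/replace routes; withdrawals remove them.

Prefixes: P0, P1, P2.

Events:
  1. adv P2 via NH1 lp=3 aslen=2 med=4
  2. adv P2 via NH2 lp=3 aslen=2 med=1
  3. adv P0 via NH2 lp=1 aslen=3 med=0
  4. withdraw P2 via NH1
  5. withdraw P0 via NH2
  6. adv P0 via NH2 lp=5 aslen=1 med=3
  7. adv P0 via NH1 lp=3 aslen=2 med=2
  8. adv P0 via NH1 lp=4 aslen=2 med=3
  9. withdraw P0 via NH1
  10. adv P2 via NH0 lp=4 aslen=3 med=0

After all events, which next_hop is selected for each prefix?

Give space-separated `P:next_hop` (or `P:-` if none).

Op 1: best P0=- P1=- P2=NH1
Op 2: best P0=- P1=- P2=NH2
Op 3: best P0=NH2 P1=- P2=NH2
Op 4: best P0=NH2 P1=- P2=NH2
Op 5: best P0=- P1=- P2=NH2
Op 6: best P0=NH2 P1=- P2=NH2
Op 7: best P0=NH2 P1=- P2=NH2
Op 8: best P0=NH2 P1=- P2=NH2
Op 9: best P0=NH2 P1=- P2=NH2
Op 10: best P0=NH2 P1=- P2=NH0

Answer: P0:NH2 P1:- P2:NH0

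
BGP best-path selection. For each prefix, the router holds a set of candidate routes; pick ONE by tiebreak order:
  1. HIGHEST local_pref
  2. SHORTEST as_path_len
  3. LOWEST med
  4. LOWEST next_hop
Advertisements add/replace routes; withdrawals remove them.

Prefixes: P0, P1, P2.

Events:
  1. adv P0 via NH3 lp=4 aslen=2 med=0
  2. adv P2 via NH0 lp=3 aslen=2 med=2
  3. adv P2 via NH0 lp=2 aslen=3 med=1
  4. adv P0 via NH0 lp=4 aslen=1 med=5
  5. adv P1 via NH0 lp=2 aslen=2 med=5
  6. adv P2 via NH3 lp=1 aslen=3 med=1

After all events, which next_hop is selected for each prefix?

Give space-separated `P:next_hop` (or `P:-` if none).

Op 1: best P0=NH3 P1=- P2=-
Op 2: best P0=NH3 P1=- P2=NH0
Op 3: best P0=NH3 P1=- P2=NH0
Op 4: best P0=NH0 P1=- P2=NH0
Op 5: best P0=NH0 P1=NH0 P2=NH0
Op 6: best P0=NH0 P1=NH0 P2=NH0

Answer: P0:NH0 P1:NH0 P2:NH0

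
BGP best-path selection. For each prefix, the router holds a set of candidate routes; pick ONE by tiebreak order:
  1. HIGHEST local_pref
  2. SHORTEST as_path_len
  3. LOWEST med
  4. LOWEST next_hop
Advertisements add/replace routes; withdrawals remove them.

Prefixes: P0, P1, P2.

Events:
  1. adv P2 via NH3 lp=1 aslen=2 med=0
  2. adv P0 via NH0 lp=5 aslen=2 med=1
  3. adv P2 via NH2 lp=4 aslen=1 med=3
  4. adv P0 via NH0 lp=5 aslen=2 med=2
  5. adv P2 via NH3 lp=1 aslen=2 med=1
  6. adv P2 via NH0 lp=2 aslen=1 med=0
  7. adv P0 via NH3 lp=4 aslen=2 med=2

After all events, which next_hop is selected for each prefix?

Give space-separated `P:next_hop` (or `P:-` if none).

Op 1: best P0=- P1=- P2=NH3
Op 2: best P0=NH0 P1=- P2=NH3
Op 3: best P0=NH0 P1=- P2=NH2
Op 4: best P0=NH0 P1=- P2=NH2
Op 5: best P0=NH0 P1=- P2=NH2
Op 6: best P0=NH0 P1=- P2=NH2
Op 7: best P0=NH0 P1=- P2=NH2

Answer: P0:NH0 P1:- P2:NH2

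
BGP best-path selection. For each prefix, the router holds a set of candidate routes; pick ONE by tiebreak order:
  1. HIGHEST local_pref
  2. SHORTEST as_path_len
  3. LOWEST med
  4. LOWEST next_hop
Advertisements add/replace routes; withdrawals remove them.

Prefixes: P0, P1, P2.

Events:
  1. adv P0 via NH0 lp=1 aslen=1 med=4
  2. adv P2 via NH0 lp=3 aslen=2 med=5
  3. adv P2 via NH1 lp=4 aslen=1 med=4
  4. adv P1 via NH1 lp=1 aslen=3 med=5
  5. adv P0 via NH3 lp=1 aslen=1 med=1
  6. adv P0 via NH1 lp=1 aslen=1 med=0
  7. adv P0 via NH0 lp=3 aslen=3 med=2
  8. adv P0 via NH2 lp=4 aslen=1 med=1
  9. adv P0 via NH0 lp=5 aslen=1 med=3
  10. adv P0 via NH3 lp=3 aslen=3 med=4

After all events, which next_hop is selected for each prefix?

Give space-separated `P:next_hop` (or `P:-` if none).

Op 1: best P0=NH0 P1=- P2=-
Op 2: best P0=NH0 P1=- P2=NH0
Op 3: best P0=NH0 P1=- P2=NH1
Op 4: best P0=NH0 P1=NH1 P2=NH1
Op 5: best P0=NH3 P1=NH1 P2=NH1
Op 6: best P0=NH1 P1=NH1 P2=NH1
Op 7: best P0=NH0 P1=NH1 P2=NH1
Op 8: best P0=NH2 P1=NH1 P2=NH1
Op 9: best P0=NH0 P1=NH1 P2=NH1
Op 10: best P0=NH0 P1=NH1 P2=NH1

Answer: P0:NH0 P1:NH1 P2:NH1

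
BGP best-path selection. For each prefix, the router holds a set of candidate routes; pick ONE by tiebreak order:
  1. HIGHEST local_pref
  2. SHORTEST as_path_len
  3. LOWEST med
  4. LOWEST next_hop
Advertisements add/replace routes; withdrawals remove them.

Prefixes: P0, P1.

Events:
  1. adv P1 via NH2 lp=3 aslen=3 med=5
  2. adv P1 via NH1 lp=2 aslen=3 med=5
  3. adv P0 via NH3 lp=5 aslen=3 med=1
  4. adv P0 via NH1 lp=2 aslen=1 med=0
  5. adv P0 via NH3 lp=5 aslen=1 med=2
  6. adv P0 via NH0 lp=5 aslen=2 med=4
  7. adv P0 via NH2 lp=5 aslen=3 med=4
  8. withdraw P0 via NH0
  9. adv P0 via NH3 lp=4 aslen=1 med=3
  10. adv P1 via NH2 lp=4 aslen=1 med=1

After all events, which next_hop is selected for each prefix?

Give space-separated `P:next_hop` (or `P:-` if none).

Answer: P0:NH2 P1:NH2

Derivation:
Op 1: best P0=- P1=NH2
Op 2: best P0=- P1=NH2
Op 3: best P0=NH3 P1=NH2
Op 4: best P0=NH3 P1=NH2
Op 5: best P0=NH3 P1=NH2
Op 6: best P0=NH3 P1=NH2
Op 7: best P0=NH3 P1=NH2
Op 8: best P0=NH3 P1=NH2
Op 9: best P0=NH2 P1=NH2
Op 10: best P0=NH2 P1=NH2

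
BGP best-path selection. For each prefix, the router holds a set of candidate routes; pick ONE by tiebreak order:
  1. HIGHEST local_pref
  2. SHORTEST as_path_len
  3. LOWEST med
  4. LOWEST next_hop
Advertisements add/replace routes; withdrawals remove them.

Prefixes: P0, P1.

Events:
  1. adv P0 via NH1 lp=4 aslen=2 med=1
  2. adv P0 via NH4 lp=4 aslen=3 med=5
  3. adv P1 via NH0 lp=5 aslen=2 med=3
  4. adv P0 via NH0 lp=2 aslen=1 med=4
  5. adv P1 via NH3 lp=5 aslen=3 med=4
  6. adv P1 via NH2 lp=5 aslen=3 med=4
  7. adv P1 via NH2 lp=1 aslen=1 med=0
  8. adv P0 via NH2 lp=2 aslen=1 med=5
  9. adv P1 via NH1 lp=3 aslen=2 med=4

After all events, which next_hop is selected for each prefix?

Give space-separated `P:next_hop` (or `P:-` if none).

Answer: P0:NH1 P1:NH0

Derivation:
Op 1: best P0=NH1 P1=-
Op 2: best P0=NH1 P1=-
Op 3: best P0=NH1 P1=NH0
Op 4: best P0=NH1 P1=NH0
Op 5: best P0=NH1 P1=NH0
Op 6: best P0=NH1 P1=NH0
Op 7: best P0=NH1 P1=NH0
Op 8: best P0=NH1 P1=NH0
Op 9: best P0=NH1 P1=NH0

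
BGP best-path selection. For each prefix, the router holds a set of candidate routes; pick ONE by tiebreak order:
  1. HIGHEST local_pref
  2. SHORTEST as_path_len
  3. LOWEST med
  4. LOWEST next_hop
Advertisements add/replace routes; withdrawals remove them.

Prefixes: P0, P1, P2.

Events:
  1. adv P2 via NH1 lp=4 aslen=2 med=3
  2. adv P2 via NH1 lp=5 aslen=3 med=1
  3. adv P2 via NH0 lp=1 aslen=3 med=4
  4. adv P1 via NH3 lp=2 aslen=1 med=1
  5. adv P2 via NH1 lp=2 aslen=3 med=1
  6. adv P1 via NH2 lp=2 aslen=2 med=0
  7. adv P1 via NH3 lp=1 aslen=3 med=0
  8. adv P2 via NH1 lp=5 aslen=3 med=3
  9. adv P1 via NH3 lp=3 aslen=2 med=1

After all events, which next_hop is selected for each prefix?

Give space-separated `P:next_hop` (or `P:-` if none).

Op 1: best P0=- P1=- P2=NH1
Op 2: best P0=- P1=- P2=NH1
Op 3: best P0=- P1=- P2=NH1
Op 4: best P0=- P1=NH3 P2=NH1
Op 5: best P0=- P1=NH3 P2=NH1
Op 6: best P0=- P1=NH3 P2=NH1
Op 7: best P0=- P1=NH2 P2=NH1
Op 8: best P0=- P1=NH2 P2=NH1
Op 9: best P0=- P1=NH3 P2=NH1

Answer: P0:- P1:NH3 P2:NH1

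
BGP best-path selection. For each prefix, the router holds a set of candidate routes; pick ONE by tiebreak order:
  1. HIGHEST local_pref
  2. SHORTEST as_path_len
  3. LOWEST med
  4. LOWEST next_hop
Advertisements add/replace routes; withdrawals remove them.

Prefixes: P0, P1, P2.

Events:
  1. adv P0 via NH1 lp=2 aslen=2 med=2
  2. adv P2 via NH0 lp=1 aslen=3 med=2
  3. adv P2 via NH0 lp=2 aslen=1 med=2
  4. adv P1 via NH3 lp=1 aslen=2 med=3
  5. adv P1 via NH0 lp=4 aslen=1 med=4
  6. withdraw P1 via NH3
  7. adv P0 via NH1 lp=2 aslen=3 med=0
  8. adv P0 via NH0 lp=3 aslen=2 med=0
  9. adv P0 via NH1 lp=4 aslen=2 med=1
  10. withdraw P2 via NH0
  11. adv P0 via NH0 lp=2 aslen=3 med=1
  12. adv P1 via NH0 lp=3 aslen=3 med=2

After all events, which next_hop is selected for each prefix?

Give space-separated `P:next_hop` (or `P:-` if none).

Op 1: best P0=NH1 P1=- P2=-
Op 2: best P0=NH1 P1=- P2=NH0
Op 3: best P0=NH1 P1=- P2=NH0
Op 4: best P0=NH1 P1=NH3 P2=NH0
Op 5: best P0=NH1 P1=NH0 P2=NH0
Op 6: best P0=NH1 P1=NH0 P2=NH0
Op 7: best P0=NH1 P1=NH0 P2=NH0
Op 8: best P0=NH0 P1=NH0 P2=NH0
Op 9: best P0=NH1 P1=NH0 P2=NH0
Op 10: best P0=NH1 P1=NH0 P2=-
Op 11: best P0=NH1 P1=NH0 P2=-
Op 12: best P0=NH1 P1=NH0 P2=-

Answer: P0:NH1 P1:NH0 P2:-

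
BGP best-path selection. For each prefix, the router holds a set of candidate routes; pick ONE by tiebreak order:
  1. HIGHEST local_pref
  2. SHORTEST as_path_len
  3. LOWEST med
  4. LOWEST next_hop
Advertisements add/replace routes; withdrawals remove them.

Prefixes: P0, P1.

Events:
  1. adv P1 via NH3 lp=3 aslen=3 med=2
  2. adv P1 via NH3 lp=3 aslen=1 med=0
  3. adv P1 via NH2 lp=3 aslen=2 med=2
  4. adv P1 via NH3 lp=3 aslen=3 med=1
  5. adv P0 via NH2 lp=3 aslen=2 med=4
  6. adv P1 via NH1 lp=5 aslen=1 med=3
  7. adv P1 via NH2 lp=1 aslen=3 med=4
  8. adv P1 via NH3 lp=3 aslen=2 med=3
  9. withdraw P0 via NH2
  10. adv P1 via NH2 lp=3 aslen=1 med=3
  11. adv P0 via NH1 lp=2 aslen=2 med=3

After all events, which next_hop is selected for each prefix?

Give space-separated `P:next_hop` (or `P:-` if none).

Answer: P0:NH1 P1:NH1

Derivation:
Op 1: best P0=- P1=NH3
Op 2: best P0=- P1=NH3
Op 3: best P0=- P1=NH3
Op 4: best P0=- P1=NH2
Op 5: best P0=NH2 P1=NH2
Op 6: best P0=NH2 P1=NH1
Op 7: best P0=NH2 P1=NH1
Op 8: best P0=NH2 P1=NH1
Op 9: best P0=- P1=NH1
Op 10: best P0=- P1=NH1
Op 11: best P0=NH1 P1=NH1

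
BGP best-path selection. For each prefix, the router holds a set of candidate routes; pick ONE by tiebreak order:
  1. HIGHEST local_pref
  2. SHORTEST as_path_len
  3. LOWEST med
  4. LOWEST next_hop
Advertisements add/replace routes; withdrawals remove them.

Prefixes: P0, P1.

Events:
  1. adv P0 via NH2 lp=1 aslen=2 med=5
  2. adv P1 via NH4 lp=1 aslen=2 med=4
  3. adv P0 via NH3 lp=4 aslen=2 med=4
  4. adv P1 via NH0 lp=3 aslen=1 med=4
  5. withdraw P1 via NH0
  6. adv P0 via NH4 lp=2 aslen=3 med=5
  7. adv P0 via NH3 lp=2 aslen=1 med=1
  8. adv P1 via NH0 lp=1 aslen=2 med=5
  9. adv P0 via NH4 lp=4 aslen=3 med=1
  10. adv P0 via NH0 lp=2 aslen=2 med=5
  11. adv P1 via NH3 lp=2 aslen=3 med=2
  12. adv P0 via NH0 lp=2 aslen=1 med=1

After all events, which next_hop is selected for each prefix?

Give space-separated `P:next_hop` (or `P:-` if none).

Answer: P0:NH4 P1:NH3

Derivation:
Op 1: best P0=NH2 P1=-
Op 2: best P0=NH2 P1=NH4
Op 3: best P0=NH3 P1=NH4
Op 4: best P0=NH3 P1=NH0
Op 5: best P0=NH3 P1=NH4
Op 6: best P0=NH3 P1=NH4
Op 7: best P0=NH3 P1=NH4
Op 8: best P0=NH3 P1=NH4
Op 9: best P0=NH4 P1=NH4
Op 10: best P0=NH4 P1=NH4
Op 11: best P0=NH4 P1=NH3
Op 12: best P0=NH4 P1=NH3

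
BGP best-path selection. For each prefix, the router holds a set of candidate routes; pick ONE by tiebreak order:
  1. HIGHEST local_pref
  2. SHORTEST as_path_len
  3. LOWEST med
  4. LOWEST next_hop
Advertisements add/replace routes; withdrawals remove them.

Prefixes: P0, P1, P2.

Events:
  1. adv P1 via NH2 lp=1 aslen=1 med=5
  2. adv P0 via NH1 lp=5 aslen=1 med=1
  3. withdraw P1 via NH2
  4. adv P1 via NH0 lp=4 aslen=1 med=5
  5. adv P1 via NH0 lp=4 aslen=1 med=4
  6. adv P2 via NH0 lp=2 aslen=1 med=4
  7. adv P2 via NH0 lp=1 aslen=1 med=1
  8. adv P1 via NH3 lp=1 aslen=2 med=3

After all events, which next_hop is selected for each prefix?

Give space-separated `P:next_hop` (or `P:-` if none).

Answer: P0:NH1 P1:NH0 P2:NH0

Derivation:
Op 1: best P0=- P1=NH2 P2=-
Op 2: best P0=NH1 P1=NH2 P2=-
Op 3: best P0=NH1 P1=- P2=-
Op 4: best P0=NH1 P1=NH0 P2=-
Op 5: best P0=NH1 P1=NH0 P2=-
Op 6: best P0=NH1 P1=NH0 P2=NH0
Op 7: best P0=NH1 P1=NH0 P2=NH0
Op 8: best P0=NH1 P1=NH0 P2=NH0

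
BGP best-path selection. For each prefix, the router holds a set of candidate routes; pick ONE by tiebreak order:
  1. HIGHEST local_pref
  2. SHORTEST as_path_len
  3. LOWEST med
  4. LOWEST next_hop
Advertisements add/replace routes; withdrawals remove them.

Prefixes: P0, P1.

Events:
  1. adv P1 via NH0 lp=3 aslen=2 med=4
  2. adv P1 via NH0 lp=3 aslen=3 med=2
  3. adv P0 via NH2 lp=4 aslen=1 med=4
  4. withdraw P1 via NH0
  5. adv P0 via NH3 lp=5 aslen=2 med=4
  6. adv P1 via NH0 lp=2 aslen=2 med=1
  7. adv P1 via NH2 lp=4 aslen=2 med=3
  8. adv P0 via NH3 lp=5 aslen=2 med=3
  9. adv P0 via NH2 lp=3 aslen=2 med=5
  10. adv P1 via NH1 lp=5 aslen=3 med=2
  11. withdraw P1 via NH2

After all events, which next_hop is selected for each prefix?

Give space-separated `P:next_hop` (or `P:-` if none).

Answer: P0:NH3 P1:NH1

Derivation:
Op 1: best P0=- P1=NH0
Op 2: best P0=- P1=NH0
Op 3: best P0=NH2 P1=NH0
Op 4: best P0=NH2 P1=-
Op 5: best P0=NH3 P1=-
Op 6: best P0=NH3 P1=NH0
Op 7: best P0=NH3 P1=NH2
Op 8: best P0=NH3 P1=NH2
Op 9: best P0=NH3 P1=NH2
Op 10: best P0=NH3 P1=NH1
Op 11: best P0=NH3 P1=NH1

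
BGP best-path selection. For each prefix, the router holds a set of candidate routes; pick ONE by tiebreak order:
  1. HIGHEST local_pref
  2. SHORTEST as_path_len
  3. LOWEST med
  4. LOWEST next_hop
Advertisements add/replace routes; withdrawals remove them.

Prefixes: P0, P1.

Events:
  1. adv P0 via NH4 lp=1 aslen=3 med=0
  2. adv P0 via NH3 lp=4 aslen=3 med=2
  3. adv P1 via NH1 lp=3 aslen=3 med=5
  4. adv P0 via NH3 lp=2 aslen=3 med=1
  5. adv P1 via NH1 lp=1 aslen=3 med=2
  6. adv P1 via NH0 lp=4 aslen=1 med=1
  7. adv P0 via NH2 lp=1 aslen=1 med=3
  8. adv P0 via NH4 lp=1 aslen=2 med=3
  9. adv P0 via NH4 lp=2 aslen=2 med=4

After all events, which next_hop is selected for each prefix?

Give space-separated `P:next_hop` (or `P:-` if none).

Answer: P0:NH4 P1:NH0

Derivation:
Op 1: best P0=NH4 P1=-
Op 2: best P0=NH3 P1=-
Op 3: best P0=NH3 P1=NH1
Op 4: best P0=NH3 P1=NH1
Op 5: best P0=NH3 P1=NH1
Op 6: best P0=NH3 P1=NH0
Op 7: best P0=NH3 P1=NH0
Op 8: best P0=NH3 P1=NH0
Op 9: best P0=NH4 P1=NH0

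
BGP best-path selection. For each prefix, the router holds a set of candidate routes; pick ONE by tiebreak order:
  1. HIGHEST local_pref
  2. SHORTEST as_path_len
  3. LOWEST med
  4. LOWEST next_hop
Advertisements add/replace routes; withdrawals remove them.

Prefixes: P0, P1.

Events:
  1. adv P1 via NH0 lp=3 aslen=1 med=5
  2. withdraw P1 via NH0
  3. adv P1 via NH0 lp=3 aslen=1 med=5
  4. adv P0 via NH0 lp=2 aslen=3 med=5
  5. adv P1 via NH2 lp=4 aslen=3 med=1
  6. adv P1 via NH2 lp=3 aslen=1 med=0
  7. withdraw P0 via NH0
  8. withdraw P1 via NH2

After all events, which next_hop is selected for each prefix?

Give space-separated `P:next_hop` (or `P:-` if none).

Answer: P0:- P1:NH0

Derivation:
Op 1: best P0=- P1=NH0
Op 2: best P0=- P1=-
Op 3: best P0=- P1=NH0
Op 4: best P0=NH0 P1=NH0
Op 5: best P0=NH0 P1=NH2
Op 6: best P0=NH0 P1=NH2
Op 7: best P0=- P1=NH2
Op 8: best P0=- P1=NH0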